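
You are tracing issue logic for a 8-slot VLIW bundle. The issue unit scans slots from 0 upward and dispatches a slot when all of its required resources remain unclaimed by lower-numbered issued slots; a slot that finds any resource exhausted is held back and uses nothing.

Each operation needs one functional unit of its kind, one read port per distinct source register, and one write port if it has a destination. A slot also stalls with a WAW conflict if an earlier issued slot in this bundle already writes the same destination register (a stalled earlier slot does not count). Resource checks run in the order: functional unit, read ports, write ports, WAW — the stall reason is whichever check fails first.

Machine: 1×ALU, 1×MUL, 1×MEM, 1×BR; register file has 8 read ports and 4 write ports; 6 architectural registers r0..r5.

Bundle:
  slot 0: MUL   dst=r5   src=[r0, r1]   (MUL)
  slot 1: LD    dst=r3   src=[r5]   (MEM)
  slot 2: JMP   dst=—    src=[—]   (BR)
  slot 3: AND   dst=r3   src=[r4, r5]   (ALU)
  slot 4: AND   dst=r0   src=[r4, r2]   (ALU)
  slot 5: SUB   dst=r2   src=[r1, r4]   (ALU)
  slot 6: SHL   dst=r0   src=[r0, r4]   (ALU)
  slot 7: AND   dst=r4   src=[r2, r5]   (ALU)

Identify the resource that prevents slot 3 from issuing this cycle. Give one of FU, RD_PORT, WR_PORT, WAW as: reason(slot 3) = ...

slot 0 (MUL): ISSUE — free A1,Mu0,Ld1,B1 rp6 wp3
slot 1 (MEM): ISSUE — free A1,Mu0,Ld0,B1 rp5 wp2
slot 2 (BR): ISSUE — free A1,Mu0,Ld0,B0 rp5 wp2
slot 3 (ALU): stall WAW — free A1,Mu0,Ld0,B0 rp5 wp2
slot 4 (ALU): ISSUE — free A0,Mu0,Ld0,B0 rp3 wp1
slot 5 (ALU): stall FU — free A0,Mu0,Ld0,B0 rp3 wp1
slot 6 (ALU): stall FU — free A0,Mu0,Ld0,B0 rp3 wp1
slot 7 (ALU): stall FU — free A0,Mu0,Ld0,B0 rp3 wp1

reason(slot 3) = WAW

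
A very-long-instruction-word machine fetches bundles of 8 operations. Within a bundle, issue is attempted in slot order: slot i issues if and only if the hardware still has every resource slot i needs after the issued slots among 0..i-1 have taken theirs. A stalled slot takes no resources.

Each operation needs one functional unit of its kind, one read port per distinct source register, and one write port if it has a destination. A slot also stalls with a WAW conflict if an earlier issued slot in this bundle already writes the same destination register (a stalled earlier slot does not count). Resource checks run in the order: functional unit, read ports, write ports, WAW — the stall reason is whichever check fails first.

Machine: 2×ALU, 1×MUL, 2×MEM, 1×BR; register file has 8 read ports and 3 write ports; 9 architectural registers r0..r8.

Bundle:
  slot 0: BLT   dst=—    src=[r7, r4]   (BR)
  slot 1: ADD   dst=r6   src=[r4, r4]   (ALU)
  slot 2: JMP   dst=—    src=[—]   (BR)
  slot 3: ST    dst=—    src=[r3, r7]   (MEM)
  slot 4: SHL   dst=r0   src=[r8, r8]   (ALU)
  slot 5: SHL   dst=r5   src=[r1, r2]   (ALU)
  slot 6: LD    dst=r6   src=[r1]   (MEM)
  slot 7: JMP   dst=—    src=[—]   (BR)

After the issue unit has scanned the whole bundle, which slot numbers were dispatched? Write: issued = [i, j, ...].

issued = [0, 1, 3, 4]

#0 BR src=r7,r4 dispatched  <A:2 Mu:1 Ld:2 B:0 rd:6 wr:3>
#1 ALU src=r4,r4 dispatched  <A:1 Mu:1 Ld:2 B:0 rd:5 wr:2>
#2 BR src=- held:FU  <A:1 Mu:1 Ld:2 B:0 rd:5 wr:2>
#3 MEM src=r3,r7 dispatched  <A:1 Mu:1 Ld:1 B:0 rd:3 wr:2>
#4 ALU src=r8,r8 dispatched  <A:0 Mu:1 Ld:1 B:0 rd:2 wr:1>
#5 ALU src=r1,r2 held:FU  <A:0 Mu:1 Ld:1 B:0 rd:2 wr:1>
#6 MEM src=r1 held:WAW  <A:0 Mu:1 Ld:1 B:0 rd:2 wr:1>
#7 BR src=- held:FU  <A:0 Mu:1 Ld:1 B:0 rd:2 wr:1>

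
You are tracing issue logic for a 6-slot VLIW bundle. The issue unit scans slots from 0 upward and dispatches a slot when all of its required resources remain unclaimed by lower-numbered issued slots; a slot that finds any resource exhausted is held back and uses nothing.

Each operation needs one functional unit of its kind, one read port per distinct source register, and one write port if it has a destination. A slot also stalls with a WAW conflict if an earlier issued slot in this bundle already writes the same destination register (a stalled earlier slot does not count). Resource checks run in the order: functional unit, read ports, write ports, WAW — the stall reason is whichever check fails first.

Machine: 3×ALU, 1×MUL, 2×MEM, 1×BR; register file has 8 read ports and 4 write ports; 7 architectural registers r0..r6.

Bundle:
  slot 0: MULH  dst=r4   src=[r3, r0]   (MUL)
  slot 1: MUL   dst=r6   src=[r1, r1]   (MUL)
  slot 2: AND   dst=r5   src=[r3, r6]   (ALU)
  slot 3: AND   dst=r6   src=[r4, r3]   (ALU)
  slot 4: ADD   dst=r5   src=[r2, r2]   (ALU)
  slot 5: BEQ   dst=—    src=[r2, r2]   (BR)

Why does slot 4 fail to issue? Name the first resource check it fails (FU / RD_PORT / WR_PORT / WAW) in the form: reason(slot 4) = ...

reason(slot 4) = WAW

[0] MUL needs rd=2 wr=1: ok; after: ALU=3 MUL=0 MEM=2 BR=1, R=6, W=3
[1] MUL needs rd=1 wr=1: FU; after: ALU=3 MUL=0 MEM=2 BR=1, R=6, W=3
[2] ALU needs rd=2 wr=1: ok; after: ALU=2 MUL=0 MEM=2 BR=1, R=4, W=2
[3] ALU needs rd=2 wr=1: ok; after: ALU=1 MUL=0 MEM=2 BR=1, R=2, W=1
[4] ALU needs rd=1 wr=1: WAW; after: ALU=1 MUL=0 MEM=2 BR=1, R=2, W=1
[5] BR needs rd=1 wr=0: ok; after: ALU=1 MUL=0 MEM=2 BR=0, R=1, W=1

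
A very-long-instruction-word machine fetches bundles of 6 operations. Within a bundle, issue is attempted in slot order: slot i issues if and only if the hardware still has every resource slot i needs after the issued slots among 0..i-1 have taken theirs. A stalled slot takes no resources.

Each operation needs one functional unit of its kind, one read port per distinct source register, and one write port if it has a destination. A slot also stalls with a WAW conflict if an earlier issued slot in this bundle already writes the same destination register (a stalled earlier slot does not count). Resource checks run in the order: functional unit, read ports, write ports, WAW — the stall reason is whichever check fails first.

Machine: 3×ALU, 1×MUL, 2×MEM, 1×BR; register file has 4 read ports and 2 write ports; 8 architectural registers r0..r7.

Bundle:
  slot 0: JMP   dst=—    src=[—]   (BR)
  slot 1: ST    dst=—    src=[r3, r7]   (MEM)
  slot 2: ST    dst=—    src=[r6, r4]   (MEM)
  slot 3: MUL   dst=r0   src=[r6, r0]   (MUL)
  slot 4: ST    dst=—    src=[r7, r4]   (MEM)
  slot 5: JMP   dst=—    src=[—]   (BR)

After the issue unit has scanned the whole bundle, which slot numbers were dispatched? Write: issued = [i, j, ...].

  0. BR ⇒ go  {3A/1Mu/2Ld/0B | 4r 2w}
  1. MEM ⇒ go  {3A/1Mu/1Ld/0B | 2r 2w}
  2. MEM ⇒ go  {3A/1Mu/0Ld/0B | 0r 2w}
  3. MUL→r0 ⇒ no(RD_PORT)  {3A/1Mu/0Ld/0B | 0r 2w}
  4. MEM ⇒ no(FU)  {3A/1Mu/0Ld/0B | 0r 2w}
  5. BR ⇒ no(FU)  {3A/1Mu/0Ld/0B | 0r 2w}

issued = [0, 1, 2]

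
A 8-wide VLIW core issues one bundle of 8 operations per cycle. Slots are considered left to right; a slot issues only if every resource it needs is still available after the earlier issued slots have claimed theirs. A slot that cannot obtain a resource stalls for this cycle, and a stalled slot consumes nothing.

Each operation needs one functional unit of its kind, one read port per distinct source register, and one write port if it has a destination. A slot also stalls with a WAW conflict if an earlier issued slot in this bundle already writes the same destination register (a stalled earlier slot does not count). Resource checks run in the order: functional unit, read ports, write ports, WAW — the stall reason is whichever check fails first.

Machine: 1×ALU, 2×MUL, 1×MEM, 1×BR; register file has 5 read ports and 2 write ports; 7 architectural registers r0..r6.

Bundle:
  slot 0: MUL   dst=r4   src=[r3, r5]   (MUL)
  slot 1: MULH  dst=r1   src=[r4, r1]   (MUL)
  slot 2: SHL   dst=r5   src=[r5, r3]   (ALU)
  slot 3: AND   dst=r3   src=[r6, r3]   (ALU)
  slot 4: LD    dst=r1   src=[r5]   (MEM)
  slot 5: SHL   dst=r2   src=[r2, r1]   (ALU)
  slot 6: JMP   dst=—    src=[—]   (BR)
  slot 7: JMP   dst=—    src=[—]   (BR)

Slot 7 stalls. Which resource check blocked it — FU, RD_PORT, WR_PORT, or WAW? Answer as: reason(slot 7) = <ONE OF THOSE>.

slot 0 (MUL): ISSUE — free A1,Mu1,Ld1,B1 rp3 wp1
slot 1 (MUL): ISSUE — free A1,Mu0,Ld1,B1 rp1 wp0
slot 2 (ALU): stall RD_PORT — free A1,Mu0,Ld1,B1 rp1 wp0
slot 3 (ALU): stall RD_PORT — free A1,Mu0,Ld1,B1 rp1 wp0
slot 4 (MEM): stall WR_PORT — free A1,Mu0,Ld1,B1 rp1 wp0
slot 5 (ALU): stall RD_PORT — free A1,Mu0,Ld1,B1 rp1 wp0
slot 6 (BR): ISSUE — free A1,Mu0,Ld1,B0 rp1 wp0
slot 7 (BR): stall FU — free A1,Mu0,Ld1,B0 rp1 wp0

reason(slot 7) = FU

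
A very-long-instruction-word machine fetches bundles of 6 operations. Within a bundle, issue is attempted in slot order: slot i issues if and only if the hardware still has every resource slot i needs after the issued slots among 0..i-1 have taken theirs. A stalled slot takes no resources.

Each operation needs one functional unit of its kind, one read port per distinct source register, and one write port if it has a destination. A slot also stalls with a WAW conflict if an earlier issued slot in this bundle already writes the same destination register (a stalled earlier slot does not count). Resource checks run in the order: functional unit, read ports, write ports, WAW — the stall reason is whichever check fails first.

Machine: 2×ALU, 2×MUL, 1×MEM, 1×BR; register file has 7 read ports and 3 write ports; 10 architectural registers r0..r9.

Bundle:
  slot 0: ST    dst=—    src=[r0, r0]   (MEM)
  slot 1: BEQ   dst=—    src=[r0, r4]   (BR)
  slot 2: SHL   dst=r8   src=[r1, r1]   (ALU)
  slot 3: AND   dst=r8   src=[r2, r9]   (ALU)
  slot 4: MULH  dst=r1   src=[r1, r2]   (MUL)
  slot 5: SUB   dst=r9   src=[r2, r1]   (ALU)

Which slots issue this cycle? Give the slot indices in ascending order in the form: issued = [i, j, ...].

issued = [0, 1, 2, 4]

slot 0 (MEM): ISSUE — free A2,Mu2,Ld0,B1 rp6 wp3
slot 1 (BR): ISSUE — free A2,Mu2,Ld0,B0 rp4 wp3
slot 2 (ALU): ISSUE — free A1,Mu2,Ld0,B0 rp3 wp2
slot 3 (ALU): stall WAW — free A1,Mu2,Ld0,B0 rp3 wp2
slot 4 (MUL): ISSUE — free A1,Mu1,Ld0,B0 rp1 wp1
slot 5 (ALU): stall RD_PORT — free A1,Mu1,Ld0,B0 rp1 wp1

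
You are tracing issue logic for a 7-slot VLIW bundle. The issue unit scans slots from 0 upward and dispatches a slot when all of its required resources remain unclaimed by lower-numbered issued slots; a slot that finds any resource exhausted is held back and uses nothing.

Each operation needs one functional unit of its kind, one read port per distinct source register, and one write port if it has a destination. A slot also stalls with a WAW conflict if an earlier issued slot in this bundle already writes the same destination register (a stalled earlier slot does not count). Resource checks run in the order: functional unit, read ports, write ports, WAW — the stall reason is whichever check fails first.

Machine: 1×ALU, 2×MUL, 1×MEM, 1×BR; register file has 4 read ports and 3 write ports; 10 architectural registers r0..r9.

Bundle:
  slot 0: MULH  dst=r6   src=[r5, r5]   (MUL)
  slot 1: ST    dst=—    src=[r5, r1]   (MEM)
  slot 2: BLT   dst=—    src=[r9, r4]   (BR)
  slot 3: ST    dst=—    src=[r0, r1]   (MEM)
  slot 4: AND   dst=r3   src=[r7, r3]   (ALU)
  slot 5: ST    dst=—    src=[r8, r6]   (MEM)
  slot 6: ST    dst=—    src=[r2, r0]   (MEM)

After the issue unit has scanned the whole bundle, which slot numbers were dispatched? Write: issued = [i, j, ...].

#0 MUL src=r5,r5 dispatched  <A:1 Mu:1 Ld:1 B:1 rd:3 wr:2>
#1 MEM src=r5,r1 dispatched  <A:1 Mu:1 Ld:0 B:1 rd:1 wr:2>
#2 BR src=r9,r4 held:RD_PORT  <A:1 Mu:1 Ld:0 B:1 rd:1 wr:2>
#3 MEM src=r0,r1 held:FU  <A:1 Mu:1 Ld:0 B:1 rd:1 wr:2>
#4 ALU src=r7,r3 held:RD_PORT  <A:1 Mu:1 Ld:0 B:1 rd:1 wr:2>
#5 MEM src=r8,r6 held:FU  <A:1 Mu:1 Ld:0 B:1 rd:1 wr:2>
#6 MEM src=r2,r0 held:FU  <A:1 Mu:1 Ld:0 B:1 rd:1 wr:2>

issued = [0, 1]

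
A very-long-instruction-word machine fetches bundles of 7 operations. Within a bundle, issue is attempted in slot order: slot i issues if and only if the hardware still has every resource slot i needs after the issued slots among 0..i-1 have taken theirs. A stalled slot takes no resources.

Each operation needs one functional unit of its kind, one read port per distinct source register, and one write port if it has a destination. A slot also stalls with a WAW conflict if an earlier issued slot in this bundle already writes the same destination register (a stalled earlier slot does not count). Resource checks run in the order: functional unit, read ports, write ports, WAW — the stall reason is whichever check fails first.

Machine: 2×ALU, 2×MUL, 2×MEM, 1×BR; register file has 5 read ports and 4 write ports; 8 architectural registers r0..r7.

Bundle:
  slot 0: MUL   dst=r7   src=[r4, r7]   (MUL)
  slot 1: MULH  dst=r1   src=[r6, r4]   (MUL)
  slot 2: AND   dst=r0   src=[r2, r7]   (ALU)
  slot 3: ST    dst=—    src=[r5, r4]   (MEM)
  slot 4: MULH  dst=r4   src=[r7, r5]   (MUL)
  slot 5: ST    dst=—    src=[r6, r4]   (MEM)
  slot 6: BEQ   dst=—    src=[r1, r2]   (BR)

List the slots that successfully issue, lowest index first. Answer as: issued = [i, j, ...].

#0 MUL src=r4,r7 dispatched  <A:2 Mu:1 Ld:2 B:1 rd:3 wr:3>
#1 MUL src=r6,r4 dispatched  <A:2 Mu:0 Ld:2 B:1 rd:1 wr:2>
#2 ALU src=r2,r7 held:RD_PORT  <A:2 Mu:0 Ld:2 B:1 rd:1 wr:2>
#3 MEM src=r5,r4 held:RD_PORT  <A:2 Mu:0 Ld:2 B:1 rd:1 wr:2>
#4 MUL src=r7,r5 held:FU  <A:2 Mu:0 Ld:2 B:1 rd:1 wr:2>
#5 MEM src=r6,r4 held:RD_PORT  <A:2 Mu:0 Ld:2 B:1 rd:1 wr:2>
#6 BR src=r1,r2 held:RD_PORT  <A:2 Mu:0 Ld:2 B:1 rd:1 wr:2>

issued = [0, 1]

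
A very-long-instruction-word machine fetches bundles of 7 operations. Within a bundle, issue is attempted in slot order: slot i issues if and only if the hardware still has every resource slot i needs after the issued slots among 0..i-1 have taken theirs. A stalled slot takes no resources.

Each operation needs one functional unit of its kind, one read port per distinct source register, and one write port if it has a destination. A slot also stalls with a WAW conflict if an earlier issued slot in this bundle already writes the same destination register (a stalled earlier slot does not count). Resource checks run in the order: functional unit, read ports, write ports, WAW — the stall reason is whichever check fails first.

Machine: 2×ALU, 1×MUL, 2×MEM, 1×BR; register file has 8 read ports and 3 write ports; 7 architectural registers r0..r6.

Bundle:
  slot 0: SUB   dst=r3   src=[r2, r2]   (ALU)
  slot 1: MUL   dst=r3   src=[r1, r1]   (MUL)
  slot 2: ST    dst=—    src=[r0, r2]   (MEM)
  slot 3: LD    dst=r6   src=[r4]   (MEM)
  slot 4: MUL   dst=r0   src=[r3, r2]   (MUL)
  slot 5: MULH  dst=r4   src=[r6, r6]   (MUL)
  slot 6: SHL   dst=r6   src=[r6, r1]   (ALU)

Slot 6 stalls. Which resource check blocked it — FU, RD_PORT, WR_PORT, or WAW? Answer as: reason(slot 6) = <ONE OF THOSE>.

(0) want 1×ALU +1rd +1wr — yes → AL1|MU1|ME2|BR1|rd7|wr2
(1) want 1×MUL +1rd +1wr — WAW → AL1|MU1|ME2|BR1|rd7|wr2
(2) want 1×MEM +2rd +0wr — yes → AL1|MU1|ME1|BR1|rd5|wr2
(3) want 1×MEM +1rd +1wr — yes → AL1|MU1|ME0|BR1|rd4|wr1
(4) want 1×MUL +2rd +1wr — yes → AL1|MU0|ME0|BR1|rd2|wr0
(5) want 1×MUL +1rd +1wr — FU → AL1|MU0|ME0|BR1|rd2|wr0
(6) want 1×ALU +2rd +1wr — WR_PORT → AL1|MU0|ME0|BR1|rd2|wr0

reason(slot 6) = WR_PORT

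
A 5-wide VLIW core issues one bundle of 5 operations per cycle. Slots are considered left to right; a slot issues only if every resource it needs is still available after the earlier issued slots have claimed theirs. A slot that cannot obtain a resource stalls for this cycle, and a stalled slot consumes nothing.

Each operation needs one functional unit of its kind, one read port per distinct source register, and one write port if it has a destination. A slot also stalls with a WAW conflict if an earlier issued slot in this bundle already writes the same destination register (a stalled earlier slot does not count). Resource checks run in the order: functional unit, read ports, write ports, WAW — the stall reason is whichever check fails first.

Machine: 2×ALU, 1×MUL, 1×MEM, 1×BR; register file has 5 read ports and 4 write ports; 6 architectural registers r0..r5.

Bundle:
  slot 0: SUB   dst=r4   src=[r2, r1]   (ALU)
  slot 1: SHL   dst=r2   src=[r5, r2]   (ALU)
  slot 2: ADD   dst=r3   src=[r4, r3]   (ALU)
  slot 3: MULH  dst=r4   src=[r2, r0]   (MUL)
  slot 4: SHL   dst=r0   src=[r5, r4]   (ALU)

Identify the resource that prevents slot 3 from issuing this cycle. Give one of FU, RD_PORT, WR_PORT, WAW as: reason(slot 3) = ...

#0 ALU src=r2,r1 dispatched  <A:1 Mu:1 Ld:1 B:1 rd:3 wr:3>
#1 ALU src=r5,r2 dispatched  <A:0 Mu:1 Ld:1 B:1 rd:1 wr:2>
#2 ALU src=r4,r3 held:FU  <A:0 Mu:1 Ld:1 B:1 rd:1 wr:2>
#3 MUL src=r2,r0 held:RD_PORT  <A:0 Mu:1 Ld:1 B:1 rd:1 wr:2>
#4 ALU src=r5,r4 held:FU  <A:0 Mu:1 Ld:1 B:1 rd:1 wr:2>

reason(slot 3) = RD_PORT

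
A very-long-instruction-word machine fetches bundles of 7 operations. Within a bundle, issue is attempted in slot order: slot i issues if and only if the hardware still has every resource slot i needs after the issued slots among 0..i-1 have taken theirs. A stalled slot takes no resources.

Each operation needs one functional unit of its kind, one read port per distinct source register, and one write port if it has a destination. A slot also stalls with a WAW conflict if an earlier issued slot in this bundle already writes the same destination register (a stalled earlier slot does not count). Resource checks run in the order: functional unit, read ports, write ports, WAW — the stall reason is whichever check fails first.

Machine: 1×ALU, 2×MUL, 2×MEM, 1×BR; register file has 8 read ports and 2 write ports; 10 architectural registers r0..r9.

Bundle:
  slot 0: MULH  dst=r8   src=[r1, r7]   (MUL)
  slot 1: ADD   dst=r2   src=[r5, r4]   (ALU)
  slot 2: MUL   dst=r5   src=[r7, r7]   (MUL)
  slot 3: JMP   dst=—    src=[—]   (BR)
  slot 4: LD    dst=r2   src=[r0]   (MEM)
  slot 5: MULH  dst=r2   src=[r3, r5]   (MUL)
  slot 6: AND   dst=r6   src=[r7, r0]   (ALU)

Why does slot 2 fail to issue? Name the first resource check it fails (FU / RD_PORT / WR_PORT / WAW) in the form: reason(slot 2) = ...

(0) want 1×MUL +2rd +1wr — yes → AL1|MU1|ME2|BR1|rd6|wr1
(1) want 1×ALU +2rd +1wr — yes → AL0|MU1|ME2|BR1|rd4|wr0
(2) want 1×MUL +1rd +1wr — WR_PORT → AL0|MU1|ME2|BR1|rd4|wr0
(3) want 1×BR +0rd +0wr — yes → AL0|MU1|ME2|BR0|rd4|wr0
(4) want 1×MEM +1rd +1wr — WR_PORT → AL0|MU1|ME2|BR0|rd4|wr0
(5) want 1×MUL +2rd +1wr — WR_PORT → AL0|MU1|ME2|BR0|rd4|wr0
(6) want 1×ALU +2rd +1wr — FU → AL0|MU1|ME2|BR0|rd4|wr0

reason(slot 2) = WR_PORT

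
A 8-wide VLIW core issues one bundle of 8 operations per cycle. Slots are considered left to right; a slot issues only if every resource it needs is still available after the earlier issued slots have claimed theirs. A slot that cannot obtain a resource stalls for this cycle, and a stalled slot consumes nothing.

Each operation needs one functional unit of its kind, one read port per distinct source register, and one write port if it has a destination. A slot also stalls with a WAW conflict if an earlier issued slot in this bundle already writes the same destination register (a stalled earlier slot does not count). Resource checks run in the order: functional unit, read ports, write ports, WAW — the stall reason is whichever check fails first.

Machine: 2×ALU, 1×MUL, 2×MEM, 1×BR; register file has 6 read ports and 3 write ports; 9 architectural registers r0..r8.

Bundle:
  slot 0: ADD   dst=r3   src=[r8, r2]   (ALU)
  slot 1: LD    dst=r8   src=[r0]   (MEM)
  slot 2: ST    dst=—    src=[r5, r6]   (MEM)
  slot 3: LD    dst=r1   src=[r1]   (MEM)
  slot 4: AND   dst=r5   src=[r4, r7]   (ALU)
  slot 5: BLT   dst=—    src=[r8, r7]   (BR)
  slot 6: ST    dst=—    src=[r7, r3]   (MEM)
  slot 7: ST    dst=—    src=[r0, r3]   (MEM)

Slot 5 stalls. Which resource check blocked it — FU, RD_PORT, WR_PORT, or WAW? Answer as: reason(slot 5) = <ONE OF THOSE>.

reason(slot 5) = RD_PORT

  0. ALU→r3 ⇒ go  {1A/1Mu/2Ld/1B | 4r 2w}
  1. MEM→r8 ⇒ go  {1A/1Mu/1Ld/1B | 3r 1w}
  2. MEM ⇒ go  {1A/1Mu/0Ld/1B | 1r 1w}
  3. MEM→r1 ⇒ no(FU)  {1A/1Mu/0Ld/1B | 1r 1w}
  4. ALU→r5 ⇒ no(RD_PORT)  {1A/1Mu/0Ld/1B | 1r 1w}
  5. BR ⇒ no(RD_PORT)  {1A/1Mu/0Ld/1B | 1r 1w}
  6. MEM ⇒ no(FU)  {1A/1Mu/0Ld/1B | 1r 1w}
  7. MEM ⇒ no(FU)  {1A/1Mu/0Ld/1B | 1r 1w}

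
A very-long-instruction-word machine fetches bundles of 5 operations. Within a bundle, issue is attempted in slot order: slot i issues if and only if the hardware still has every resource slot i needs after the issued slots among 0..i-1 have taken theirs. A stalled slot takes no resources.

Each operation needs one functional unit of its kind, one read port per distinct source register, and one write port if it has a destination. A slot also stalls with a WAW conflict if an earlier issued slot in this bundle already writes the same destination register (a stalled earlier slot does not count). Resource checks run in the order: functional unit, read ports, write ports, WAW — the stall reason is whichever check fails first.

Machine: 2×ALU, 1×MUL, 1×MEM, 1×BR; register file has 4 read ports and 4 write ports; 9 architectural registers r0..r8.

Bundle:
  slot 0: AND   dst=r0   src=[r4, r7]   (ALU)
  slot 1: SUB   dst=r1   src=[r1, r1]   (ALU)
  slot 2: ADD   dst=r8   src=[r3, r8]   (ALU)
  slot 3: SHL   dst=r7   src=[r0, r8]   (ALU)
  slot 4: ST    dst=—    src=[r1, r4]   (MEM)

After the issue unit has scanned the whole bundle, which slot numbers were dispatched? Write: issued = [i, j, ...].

issued = [0, 1]

  0. ALU→r0 ⇒ go  {1A/1Mu/1Ld/1B | 2r 3w}
  1. ALU→r1 ⇒ go  {0A/1Mu/1Ld/1B | 1r 2w}
  2. ALU→r8 ⇒ no(FU)  {0A/1Mu/1Ld/1B | 1r 2w}
  3. ALU→r7 ⇒ no(FU)  {0A/1Mu/1Ld/1B | 1r 2w}
  4. MEM ⇒ no(RD_PORT)  {0A/1Mu/1Ld/1B | 1r 2w}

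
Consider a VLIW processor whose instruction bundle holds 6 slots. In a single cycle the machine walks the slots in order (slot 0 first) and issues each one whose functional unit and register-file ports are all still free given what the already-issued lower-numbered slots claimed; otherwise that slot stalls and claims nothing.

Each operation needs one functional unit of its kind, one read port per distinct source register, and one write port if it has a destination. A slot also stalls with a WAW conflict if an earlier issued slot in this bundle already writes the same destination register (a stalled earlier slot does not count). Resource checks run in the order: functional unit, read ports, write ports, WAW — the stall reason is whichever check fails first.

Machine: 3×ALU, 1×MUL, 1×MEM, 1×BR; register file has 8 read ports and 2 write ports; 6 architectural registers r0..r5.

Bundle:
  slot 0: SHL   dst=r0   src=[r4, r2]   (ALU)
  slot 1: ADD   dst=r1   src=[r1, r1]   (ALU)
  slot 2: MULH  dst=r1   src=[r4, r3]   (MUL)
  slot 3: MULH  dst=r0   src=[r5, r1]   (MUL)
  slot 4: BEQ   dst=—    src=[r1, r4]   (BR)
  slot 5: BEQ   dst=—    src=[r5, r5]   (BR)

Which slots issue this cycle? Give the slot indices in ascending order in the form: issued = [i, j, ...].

(0) want 1×ALU +2rd +1wr — yes → AL2|MU1|ME1|BR1|rd6|wr1
(1) want 1×ALU +1rd +1wr — yes → AL1|MU1|ME1|BR1|rd5|wr0
(2) want 1×MUL +2rd +1wr — WR_PORT → AL1|MU1|ME1|BR1|rd5|wr0
(3) want 1×MUL +2rd +1wr — WR_PORT → AL1|MU1|ME1|BR1|rd5|wr0
(4) want 1×BR +2rd +0wr — yes → AL1|MU1|ME1|BR0|rd3|wr0
(5) want 1×BR +1rd +0wr — FU → AL1|MU1|ME1|BR0|rd3|wr0

issued = [0, 1, 4]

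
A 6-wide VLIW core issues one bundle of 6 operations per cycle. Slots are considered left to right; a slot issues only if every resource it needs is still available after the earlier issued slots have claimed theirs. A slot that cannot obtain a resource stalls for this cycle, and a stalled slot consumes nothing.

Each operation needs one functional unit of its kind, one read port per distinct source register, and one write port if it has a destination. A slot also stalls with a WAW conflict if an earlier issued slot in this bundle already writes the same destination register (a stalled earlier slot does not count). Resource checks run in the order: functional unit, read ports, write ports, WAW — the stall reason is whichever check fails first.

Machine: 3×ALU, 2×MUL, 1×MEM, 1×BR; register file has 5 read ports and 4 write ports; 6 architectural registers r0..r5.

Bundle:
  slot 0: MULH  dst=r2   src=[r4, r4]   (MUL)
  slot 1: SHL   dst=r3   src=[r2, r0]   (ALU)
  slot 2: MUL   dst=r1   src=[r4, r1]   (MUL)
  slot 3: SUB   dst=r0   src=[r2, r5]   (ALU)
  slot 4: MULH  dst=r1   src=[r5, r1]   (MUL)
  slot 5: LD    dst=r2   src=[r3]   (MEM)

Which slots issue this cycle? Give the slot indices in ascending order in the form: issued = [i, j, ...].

(0) want 1×MUL +1rd +1wr — yes → AL3|MU1|ME1|BR1|rd4|wr3
(1) want 1×ALU +2rd +1wr — yes → AL2|MU1|ME1|BR1|rd2|wr2
(2) want 1×MUL +2rd +1wr — yes → AL2|MU0|ME1|BR1|rd0|wr1
(3) want 1×ALU +2rd +1wr — RD_PORT → AL2|MU0|ME1|BR1|rd0|wr1
(4) want 1×MUL +2rd +1wr — FU → AL2|MU0|ME1|BR1|rd0|wr1
(5) want 1×MEM +1rd +1wr — RD_PORT → AL2|MU0|ME1|BR1|rd0|wr1

issued = [0, 1, 2]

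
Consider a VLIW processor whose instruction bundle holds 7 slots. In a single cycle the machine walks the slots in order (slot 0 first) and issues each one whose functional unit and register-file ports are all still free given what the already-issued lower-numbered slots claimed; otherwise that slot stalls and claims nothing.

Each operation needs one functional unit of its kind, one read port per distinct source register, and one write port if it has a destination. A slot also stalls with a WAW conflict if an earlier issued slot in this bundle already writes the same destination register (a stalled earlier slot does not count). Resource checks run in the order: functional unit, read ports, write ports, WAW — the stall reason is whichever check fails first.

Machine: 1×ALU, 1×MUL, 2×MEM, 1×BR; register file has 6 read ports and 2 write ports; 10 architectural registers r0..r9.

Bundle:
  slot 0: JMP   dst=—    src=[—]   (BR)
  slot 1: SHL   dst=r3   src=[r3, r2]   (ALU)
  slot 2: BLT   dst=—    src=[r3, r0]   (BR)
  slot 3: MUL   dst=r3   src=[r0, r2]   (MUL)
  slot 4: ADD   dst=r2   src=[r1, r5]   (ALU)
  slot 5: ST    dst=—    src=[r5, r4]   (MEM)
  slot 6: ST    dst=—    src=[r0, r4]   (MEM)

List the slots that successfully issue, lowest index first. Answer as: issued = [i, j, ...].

issued = [0, 1, 5, 6]

#0 BR src=- dispatched  <A:1 Mu:1 Ld:2 B:0 rd:6 wr:2>
#1 ALU src=r3,r2 dispatched  <A:0 Mu:1 Ld:2 B:0 rd:4 wr:1>
#2 BR src=r3,r0 held:FU  <A:0 Mu:1 Ld:2 B:0 rd:4 wr:1>
#3 MUL src=r0,r2 held:WAW  <A:0 Mu:1 Ld:2 B:0 rd:4 wr:1>
#4 ALU src=r1,r5 held:FU  <A:0 Mu:1 Ld:2 B:0 rd:4 wr:1>
#5 MEM src=r5,r4 dispatched  <A:0 Mu:1 Ld:1 B:0 rd:2 wr:1>
#6 MEM src=r0,r4 dispatched  <A:0 Mu:1 Ld:0 B:0 rd:0 wr:1>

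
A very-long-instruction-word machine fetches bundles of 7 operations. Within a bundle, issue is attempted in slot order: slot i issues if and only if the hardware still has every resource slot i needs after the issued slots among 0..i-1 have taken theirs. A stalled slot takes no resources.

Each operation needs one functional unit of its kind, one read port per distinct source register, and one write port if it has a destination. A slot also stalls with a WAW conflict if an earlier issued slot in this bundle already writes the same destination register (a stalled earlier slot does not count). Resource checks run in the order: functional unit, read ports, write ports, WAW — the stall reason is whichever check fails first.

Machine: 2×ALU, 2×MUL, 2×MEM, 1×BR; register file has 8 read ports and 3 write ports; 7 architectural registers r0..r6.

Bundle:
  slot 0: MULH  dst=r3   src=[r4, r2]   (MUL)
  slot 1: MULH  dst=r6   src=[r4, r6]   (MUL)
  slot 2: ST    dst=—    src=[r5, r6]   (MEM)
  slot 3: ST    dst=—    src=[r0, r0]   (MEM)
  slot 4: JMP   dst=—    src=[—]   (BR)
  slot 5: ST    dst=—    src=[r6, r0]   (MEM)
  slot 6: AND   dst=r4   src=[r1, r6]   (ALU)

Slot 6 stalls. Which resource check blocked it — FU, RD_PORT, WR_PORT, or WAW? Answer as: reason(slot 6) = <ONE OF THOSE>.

reason(slot 6) = RD_PORT

[0] MUL needs rd=2 wr=1: ok; after: ALU=2 MUL=1 MEM=2 BR=1, R=6, W=2
[1] MUL needs rd=2 wr=1: ok; after: ALU=2 MUL=0 MEM=2 BR=1, R=4, W=1
[2] MEM needs rd=2 wr=0: ok; after: ALU=2 MUL=0 MEM=1 BR=1, R=2, W=1
[3] MEM needs rd=1 wr=0: ok; after: ALU=2 MUL=0 MEM=0 BR=1, R=1, W=1
[4] BR needs rd=0 wr=0: ok; after: ALU=2 MUL=0 MEM=0 BR=0, R=1, W=1
[5] MEM needs rd=2 wr=0: FU; after: ALU=2 MUL=0 MEM=0 BR=0, R=1, W=1
[6] ALU needs rd=2 wr=1: RD_PORT; after: ALU=2 MUL=0 MEM=0 BR=0, R=1, W=1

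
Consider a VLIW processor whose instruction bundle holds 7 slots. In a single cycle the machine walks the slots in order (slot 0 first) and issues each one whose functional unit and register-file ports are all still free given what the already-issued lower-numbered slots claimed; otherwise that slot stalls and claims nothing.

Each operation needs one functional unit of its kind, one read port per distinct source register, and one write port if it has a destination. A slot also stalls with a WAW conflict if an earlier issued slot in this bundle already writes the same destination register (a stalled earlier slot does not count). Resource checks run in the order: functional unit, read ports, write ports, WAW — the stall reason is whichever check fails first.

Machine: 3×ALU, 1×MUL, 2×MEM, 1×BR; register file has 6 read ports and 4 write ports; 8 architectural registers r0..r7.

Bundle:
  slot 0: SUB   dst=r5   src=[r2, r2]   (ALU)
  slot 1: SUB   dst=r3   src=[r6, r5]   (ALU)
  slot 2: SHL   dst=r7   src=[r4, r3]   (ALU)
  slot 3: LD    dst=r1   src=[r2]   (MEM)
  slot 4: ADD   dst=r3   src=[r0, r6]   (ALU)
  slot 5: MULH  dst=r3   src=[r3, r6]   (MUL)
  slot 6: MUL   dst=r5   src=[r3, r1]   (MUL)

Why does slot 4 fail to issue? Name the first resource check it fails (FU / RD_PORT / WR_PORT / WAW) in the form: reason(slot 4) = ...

reason(slot 4) = FU

[0] ALU needs rd=1 wr=1: ok; after: ALU=2 MUL=1 MEM=2 BR=1, R=5, W=3
[1] ALU needs rd=2 wr=1: ok; after: ALU=1 MUL=1 MEM=2 BR=1, R=3, W=2
[2] ALU needs rd=2 wr=1: ok; after: ALU=0 MUL=1 MEM=2 BR=1, R=1, W=1
[3] MEM needs rd=1 wr=1: ok; after: ALU=0 MUL=1 MEM=1 BR=1, R=0, W=0
[4] ALU needs rd=2 wr=1: FU; after: ALU=0 MUL=1 MEM=1 BR=1, R=0, W=0
[5] MUL needs rd=2 wr=1: RD_PORT; after: ALU=0 MUL=1 MEM=1 BR=1, R=0, W=0
[6] MUL needs rd=2 wr=1: RD_PORT; after: ALU=0 MUL=1 MEM=1 BR=1, R=0, W=0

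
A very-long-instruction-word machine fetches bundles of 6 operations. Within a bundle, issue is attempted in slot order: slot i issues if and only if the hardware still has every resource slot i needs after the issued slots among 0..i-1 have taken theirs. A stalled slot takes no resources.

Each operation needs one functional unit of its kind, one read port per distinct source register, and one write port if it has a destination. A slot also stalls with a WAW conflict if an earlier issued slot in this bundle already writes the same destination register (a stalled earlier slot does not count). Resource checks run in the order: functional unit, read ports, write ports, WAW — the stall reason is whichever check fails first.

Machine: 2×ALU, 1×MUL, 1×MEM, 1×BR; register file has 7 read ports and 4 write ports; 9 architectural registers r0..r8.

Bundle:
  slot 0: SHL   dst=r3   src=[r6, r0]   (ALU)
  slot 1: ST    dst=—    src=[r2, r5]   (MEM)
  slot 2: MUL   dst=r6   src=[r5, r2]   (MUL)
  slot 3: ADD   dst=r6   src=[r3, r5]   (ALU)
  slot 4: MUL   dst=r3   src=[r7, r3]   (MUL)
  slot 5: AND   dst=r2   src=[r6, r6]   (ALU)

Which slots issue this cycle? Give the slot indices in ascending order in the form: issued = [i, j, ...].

  0. ALU→r3 ⇒ go  {1A/1Mu/1Ld/1B | 5r 3w}
  1. MEM ⇒ go  {1A/1Mu/0Ld/1B | 3r 3w}
  2. MUL→r6 ⇒ go  {1A/0Mu/0Ld/1B | 1r 2w}
  3. ALU→r6 ⇒ no(RD_PORT)  {1A/0Mu/0Ld/1B | 1r 2w}
  4. MUL→r3 ⇒ no(FU)  {1A/0Mu/0Ld/1B | 1r 2w}
  5. ALU→r2 ⇒ go  {0A/0Mu/0Ld/1B | 0r 1w}

issued = [0, 1, 2, 5]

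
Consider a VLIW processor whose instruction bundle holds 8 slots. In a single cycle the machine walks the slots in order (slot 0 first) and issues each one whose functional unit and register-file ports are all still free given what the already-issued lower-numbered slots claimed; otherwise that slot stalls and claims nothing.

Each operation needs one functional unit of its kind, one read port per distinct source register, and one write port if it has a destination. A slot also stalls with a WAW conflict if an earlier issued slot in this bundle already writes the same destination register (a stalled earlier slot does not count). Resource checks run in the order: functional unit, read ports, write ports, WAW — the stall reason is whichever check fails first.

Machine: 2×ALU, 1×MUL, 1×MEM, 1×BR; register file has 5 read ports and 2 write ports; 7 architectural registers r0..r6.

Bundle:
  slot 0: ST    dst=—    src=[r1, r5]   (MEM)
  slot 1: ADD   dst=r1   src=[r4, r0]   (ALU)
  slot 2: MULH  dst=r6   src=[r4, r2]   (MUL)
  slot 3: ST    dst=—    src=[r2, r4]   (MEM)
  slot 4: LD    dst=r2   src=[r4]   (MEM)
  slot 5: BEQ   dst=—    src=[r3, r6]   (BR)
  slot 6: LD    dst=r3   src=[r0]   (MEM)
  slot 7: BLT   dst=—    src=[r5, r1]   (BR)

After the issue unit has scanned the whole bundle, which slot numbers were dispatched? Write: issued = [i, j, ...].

issued = [0, 1]

  0. MEM ⇒ go  {2A/1Mu/0Ld/1B | 3r 2w}
  1. ALU→r1 ⇒ go  {1A/1Mu/0Ld/1B | 1r 1w}
  2. MUL→r6 ⇒ no(RD_PORT)  {1A/1Mu/0Ld/1B | 1r 1w}
  3. MEM ⇒ no(FU)  {1A/1Mu/0Ld/1B | 1r 1w}
  4. MEM→r2 ⇒ no(FU)  {1A/1Mu/0Ld/1B | 1r 1w}
  5. BR ⇒ no(RD_PORT)  {1A/1Mu/0Ld/1B | 1r 1w}
  6. MEM→r3 ⇒ no(FU)  {1A/1Mu/0Ld/1B | 1r 1w}
  7. BR ⇒ no(RD_PORT)  {1A/1Mu/0Ld/1B | 1r 1w}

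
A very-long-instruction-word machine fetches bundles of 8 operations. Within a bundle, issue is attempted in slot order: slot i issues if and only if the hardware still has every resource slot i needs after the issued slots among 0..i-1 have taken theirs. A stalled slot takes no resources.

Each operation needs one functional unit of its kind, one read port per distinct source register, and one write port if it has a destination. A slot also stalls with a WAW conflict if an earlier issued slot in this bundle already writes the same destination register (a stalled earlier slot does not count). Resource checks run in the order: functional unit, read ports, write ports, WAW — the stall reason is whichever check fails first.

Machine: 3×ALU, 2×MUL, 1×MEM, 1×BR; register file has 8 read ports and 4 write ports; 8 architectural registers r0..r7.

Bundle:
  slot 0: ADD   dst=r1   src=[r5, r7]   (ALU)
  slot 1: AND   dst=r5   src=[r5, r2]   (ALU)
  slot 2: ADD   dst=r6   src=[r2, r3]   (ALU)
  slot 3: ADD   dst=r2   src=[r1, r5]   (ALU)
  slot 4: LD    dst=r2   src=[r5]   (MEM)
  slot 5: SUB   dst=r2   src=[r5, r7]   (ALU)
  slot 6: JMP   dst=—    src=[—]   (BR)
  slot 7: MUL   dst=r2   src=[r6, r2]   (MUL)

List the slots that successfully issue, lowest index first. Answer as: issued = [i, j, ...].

issued = [0, 1, 2, 4, 6]

[0] ALU needs rd=2 wr=1: ok; after: ALU=2 MUL=2 MEM=1 BR=1, R=6, W=3
[1] ALU needs rd=2 wr=1: ok; after: ALU=1 MUL=2 MEM=1 BR=1, R=4, W=2
[2] ALU needs rd=2 wr=1: ok; after: ALU=0 MUL=2 MEM=1 BR=1, R=2, W=1
[3] ALU needs rd=2 wr=1: FU; after: ALU=0 MUL=2 MEM=1 BR=1, R=2, W=1
[4] MEM needs rd=1 wr=1: ok; after: ALU=0 MUL=2 MEM=0 BR=1, R=1, W=0
[5] ALU needs rd=2 wr=1: FU; after: ALU=0 MUL=2 MEM=0 BR=1, R=1, W=0
[6] BR needs rd=0 wr=0: ok; after: ALU=0 MUL=2 MEM=0 BR=0, R=1, W=0
[7] MUL needs rd=2 wr=1: RD_PORT; after: ALU=0 MUL=2 MEM=0 BR=0, R=1, W=0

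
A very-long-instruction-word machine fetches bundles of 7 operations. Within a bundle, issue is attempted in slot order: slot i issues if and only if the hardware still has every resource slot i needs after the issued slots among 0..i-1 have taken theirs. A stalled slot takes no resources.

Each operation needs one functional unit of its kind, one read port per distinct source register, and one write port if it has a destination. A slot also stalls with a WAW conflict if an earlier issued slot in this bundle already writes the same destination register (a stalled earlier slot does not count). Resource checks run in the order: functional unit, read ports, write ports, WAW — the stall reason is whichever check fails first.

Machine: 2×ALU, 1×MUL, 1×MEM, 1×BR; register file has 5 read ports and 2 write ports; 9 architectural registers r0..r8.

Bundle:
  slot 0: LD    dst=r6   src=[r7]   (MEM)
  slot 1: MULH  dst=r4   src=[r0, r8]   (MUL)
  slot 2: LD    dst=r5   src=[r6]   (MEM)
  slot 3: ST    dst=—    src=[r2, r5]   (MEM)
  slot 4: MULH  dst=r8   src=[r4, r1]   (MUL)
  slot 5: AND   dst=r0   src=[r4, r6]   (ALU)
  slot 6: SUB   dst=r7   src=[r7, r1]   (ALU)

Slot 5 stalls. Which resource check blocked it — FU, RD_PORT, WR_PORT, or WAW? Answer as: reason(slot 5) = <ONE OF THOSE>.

#0 MEM src=r7 dispatched  <A:2 Mu:1 Ld:0 B:1 rd:4 wr:1>
#1 MUL src=r0,r8 dispatched  <A:2 Mu:0 Ld:0 B:1 rd:2 wr:0>
#2 MEM src=r6 held:FU  <A:2 Mu:0 Ld:0 B:1 rd:2 wr:0>
#3 MEM src=r2,r5 held:FU  <A:2 Mu:0 Ld:0 B:1 rd:2 wr:0>
#4 MUL src=r4,r1 held:FU  <A:2 Mu:0 Ld:0 B:1 rd:2 wr:0>
#5 ALU src=r4,r6 held:WR_PORT  <A:2 Mu:0 Ld:0 B:1 rd:2 wr:0>
#6 ALU src=r7,r1 held:WR_PORT  <A:2 Mu:0 Ld:0 B:1 rd:2 wr:0>

reason(slot 5) = WR_PORT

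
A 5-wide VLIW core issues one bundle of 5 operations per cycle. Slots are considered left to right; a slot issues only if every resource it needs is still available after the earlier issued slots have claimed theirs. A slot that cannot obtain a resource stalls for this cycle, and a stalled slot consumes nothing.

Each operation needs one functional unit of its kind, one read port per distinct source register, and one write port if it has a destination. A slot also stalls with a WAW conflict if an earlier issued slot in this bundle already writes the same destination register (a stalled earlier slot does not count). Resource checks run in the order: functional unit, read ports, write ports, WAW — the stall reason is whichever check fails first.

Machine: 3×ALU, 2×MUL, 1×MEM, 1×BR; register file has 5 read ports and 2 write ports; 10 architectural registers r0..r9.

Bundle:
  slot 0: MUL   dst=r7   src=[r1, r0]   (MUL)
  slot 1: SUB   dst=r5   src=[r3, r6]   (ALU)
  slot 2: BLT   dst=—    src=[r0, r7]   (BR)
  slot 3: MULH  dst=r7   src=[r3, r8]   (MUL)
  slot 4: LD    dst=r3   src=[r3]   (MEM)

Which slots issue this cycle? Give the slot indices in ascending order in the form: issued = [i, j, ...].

issued = [0, 1]

  0. MUL→r7 ⇒ go  {3A/1Mu/1Ld/1B | 3r 1w}
  1. ALU→r5 ⇒ go  {2A/1Mu/1Ld/1B | 1r 0w}
  2. BR ⇒ no(RD_PORT)  {2A/1Mu/1Ld/1B | 1r 0w}
  3. MUL→r7 ⇒ no(RD_PORT)  {2A/1Mu/1Ld/1B | 1r 0w}
  4. MEM→r3 ⇒ no(WR_PORT)  {2A/1Mu/1Ld/1B | 1r 0w}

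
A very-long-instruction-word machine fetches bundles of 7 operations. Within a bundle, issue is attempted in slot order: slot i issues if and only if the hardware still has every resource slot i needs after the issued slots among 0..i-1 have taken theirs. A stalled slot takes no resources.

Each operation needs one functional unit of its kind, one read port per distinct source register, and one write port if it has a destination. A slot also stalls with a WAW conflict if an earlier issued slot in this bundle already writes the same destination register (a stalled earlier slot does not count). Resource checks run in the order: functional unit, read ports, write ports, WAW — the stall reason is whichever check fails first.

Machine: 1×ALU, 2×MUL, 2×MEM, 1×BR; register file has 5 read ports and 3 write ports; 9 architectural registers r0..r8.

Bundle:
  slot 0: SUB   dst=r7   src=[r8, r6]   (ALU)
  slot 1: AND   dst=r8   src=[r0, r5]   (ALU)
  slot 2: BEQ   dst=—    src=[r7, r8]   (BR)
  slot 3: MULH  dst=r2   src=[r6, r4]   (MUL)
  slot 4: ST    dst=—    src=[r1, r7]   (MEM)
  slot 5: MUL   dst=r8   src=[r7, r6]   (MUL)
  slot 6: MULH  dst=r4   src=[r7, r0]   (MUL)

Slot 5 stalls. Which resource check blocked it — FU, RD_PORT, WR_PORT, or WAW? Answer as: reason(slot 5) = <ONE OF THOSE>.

[0] ALU needs rd=2 wr=1: ok; after: ALU=0 MUL=2 MEM=2 BR=1, R=3, W=2
[1] ALU needs rd=2 wr=1: FU; after: ALU=0 MUL=2 MEM=2 BR=1, R=3, W=2
[2] BR needs rd=2 wr=0: ok; after: ALU=0 MUL=2 MEM=2 BR=0, R=1, W=2
[3] MUL needs rd=2 wr=1: RD_PORT; after: ALU=0 MUL=2 MEM=2 BR=0, R=1, W=2
[4] MEM needs rd=2 wr=0: RD_PORT; after: ALU=0 MUL=2 MEM=2 BR=0, R=1, W=2
[5] MUL needs rd=2 wr=1: RD_PORT; after: ALU=0 MUL=2 MEM=2 BR=0, R=1, W=2
[6] MUL needs rd=2 wr=1: RD_PORT; after: ALU=0 MUL=2 MEM=2 BR=0, R=1, W=2

reason(slot 5) = RD_PORT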